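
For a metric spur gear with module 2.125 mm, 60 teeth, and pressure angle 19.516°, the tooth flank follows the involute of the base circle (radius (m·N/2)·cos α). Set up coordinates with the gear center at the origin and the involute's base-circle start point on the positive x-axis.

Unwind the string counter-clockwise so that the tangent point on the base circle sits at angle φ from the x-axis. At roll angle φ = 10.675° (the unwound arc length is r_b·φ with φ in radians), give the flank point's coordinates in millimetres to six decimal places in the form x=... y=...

pitch radius r_p = m·N/2 = 2.125·60/2 = 63.750000
base radius r_b = r_p·cos α = 63.750000·cos 19.516° = 60.087450
roll angle φ = 10.675° = 0.18631390 rad
x = r_b·(cos φ + φ·sin φ) = 60.087450·(0.98269372 + 0.18631390·0.18523785) = 61.121321
y = r_b·(sin φ − φ·cos φ) = 60.087450·(0.18523785 − 0.18631390·0.98269372) = 0.129089

x=61.121321 y=0.129089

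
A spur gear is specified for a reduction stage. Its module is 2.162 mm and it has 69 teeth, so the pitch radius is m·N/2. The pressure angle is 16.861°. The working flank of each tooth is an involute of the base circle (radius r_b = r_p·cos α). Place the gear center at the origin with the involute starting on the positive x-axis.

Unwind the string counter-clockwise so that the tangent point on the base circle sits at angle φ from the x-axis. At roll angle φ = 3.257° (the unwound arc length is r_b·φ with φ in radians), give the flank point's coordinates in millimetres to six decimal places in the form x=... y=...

x=71.497751 y=0.004369

pitch radius r_p = m·N/2 = 2.162·69/2 = 74.589000
base radius r_b = r_p·cos α = 74.589000·cos 16.861° = 71.382511
roll angle φ = 3.257° = 0.05684537 rad
x = r_b·(cos φ + φ·sin φ) = 71.382511·(0.99838474 + 0.05684537·0.05681476) = 71.497751
y = r_b·(sin φ − φ·cos φ) = 71.382511·(0.05681476 − 0.05684537·0.99838474) = 0.004369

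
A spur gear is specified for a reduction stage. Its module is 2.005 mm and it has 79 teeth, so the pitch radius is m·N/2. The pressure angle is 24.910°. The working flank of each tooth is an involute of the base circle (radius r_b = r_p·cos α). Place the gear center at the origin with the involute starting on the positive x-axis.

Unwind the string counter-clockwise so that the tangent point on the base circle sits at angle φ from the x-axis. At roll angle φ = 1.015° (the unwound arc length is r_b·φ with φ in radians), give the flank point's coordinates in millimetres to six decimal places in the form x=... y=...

x=71.841068 y=0.000133

pitch radius r_p = m·N/2 = 2.005·79/2 = 79.197500
base radius r_b = r_p·cos α = 79.197500·cos 24.910° = 71.829797
roll angle φ = 1.015° = 0.01771509 rad
x = r_b·(cos φ + φ·sin φ) = 71.829797·(0.99984309 + 0.01771509·0.01771417) = 71.841068
y = r_b·(sin φ − φ·cos φ) = 71.829797·(0.01771417 − 0.01771509·0.99984309) = 0.000133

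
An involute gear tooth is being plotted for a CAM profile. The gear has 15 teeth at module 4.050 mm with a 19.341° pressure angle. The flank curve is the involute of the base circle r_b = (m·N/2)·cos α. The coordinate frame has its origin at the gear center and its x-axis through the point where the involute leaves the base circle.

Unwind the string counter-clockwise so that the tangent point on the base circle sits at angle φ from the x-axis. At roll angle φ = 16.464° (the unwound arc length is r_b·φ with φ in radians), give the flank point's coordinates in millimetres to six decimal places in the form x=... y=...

x=29.819717 y=0.224809

pitch radius r_p = m·N/2 = 4.050·15/2 = 30.375000
base radius r_b = r_p·cos α = 30.375000·cos 19.341° = 28.660763
roll angle φ = 16.464° = 0.28735101 rad
x = r_b·(cos φ + φ·sin φ) = 28.660763·(0.95899800 + 0.28735101·0.28341284) = 29.819717
y = r_b·(sin φ − φ·cos φ) = 28.660763·(0.28341284 − 0.28735101·0.95899800) = 0.224809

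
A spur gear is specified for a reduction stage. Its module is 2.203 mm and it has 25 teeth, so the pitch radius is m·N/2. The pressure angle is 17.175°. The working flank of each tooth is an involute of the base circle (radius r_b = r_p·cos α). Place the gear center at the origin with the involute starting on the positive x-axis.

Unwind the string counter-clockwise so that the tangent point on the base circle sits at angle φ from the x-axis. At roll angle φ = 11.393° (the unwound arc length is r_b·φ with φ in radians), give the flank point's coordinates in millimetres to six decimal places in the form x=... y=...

x=26.824531 y=0.068678

pitch radius r_p = m·N/2 = 2.203·25/2 = 27.537500
base radius r_b = r_p·cos α = 27.537500·cos 17.175° = 26.309528
roll angle φ = 11.393° = 0.19884536 rad
x = r_b·(cos φ + φ·sin φ) = 26.309528·(0.98029532 + 0.19884536·0.19753758) = 26.824531
y = r_b·(sin φ − φ·cos φ) = 26.309528·(0.19753758 − 0.19884536·0.98029532) = 0.068678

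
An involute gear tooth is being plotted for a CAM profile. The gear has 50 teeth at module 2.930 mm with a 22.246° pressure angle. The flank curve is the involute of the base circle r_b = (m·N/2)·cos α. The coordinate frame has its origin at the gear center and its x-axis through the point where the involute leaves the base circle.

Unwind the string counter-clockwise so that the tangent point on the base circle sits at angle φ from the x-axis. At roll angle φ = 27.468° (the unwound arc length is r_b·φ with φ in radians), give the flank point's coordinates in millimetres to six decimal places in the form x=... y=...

x=75.146826 y=2.433285

pitch radius r_p = m·N/2 = 2.930·50/2 = 73.250000
base radius r_b = r_p·cos α = 73.250000·cos 22.246° = 67.797778
roll angle φ = 27.468° = 0.47940704 rad
x = r_b·(cos φ + φ·sin φ) = 67.797778·(0.88726858 + 0.47940704·0.46125314) = 75.146826
y = r_b·(sin φ − φ·cos φ) = 67.797778·(0.46125314 − 0.47940704·0.88726858) = 2.433285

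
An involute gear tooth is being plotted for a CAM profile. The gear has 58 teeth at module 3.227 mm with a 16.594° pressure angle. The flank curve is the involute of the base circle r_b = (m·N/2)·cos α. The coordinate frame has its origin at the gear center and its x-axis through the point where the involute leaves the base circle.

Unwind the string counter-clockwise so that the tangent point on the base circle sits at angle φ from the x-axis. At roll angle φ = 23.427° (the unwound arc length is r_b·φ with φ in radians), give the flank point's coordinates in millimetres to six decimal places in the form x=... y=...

pitch radius r_p = m·N/2 = 3.227·58/2 = 93.583000
base radius r_b = r_p·cos α = 93.583000·cos 16.594° = 89.685501
roll angle φ = 23.427° = 0.40887828 rad
x = r_b·(cos φ + φ·sin φ) = 89.685501·(0.91756737 + 0.40887828·0.39758033) = 96.871940
y = r_b·(sin φ − φ·cos φ) = 89.685501·(0.39758033 − 0.40887828·0.91756737) = 2.009579

x=96.871940 y=2.009579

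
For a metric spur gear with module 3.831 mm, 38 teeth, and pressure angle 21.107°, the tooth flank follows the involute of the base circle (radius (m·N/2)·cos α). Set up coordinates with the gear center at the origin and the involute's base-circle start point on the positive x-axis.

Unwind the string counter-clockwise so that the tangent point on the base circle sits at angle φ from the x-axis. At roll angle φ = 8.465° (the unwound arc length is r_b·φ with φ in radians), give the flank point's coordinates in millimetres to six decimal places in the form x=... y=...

x=68.642626 y=0.072836

pitch radius r_p = m·N/2 = 3.831·38/2 = 72.789000
base radius r_b = r_p·cos α = 72.789000·cos 21.107° = 67.905553
roll angle φ = 8.465° = 0.14774212 rad
x = r_b·(cos φ + φ·sin φ) = 67.905553·(0.98910597 + 0.14774212·0.14720523) = 68.642626
y = r_b·(sin φ − φ·cos φ) = 67.905553·(0.14720523 − 0.14774212·0.98910597) = 0.072836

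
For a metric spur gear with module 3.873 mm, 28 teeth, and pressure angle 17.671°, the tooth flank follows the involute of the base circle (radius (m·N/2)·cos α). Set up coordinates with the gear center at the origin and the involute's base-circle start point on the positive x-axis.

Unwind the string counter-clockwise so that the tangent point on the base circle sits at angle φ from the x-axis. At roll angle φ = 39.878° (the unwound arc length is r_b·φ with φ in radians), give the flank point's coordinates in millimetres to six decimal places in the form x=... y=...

pitch radius r_p = m·N/2 = 3.873·28/2 = 54.222000
base radius r_b = r_p·cos α = 54.222000·cos 17.671° = 51.663548
roll angle φ = 39.878° = 0.69600240 rad
x = r_b·(cos φ + φ·sin φ) = 51.663548·(0.76741139 + 0.69600240·0.64115501) = 62.701818
y = r_b·(sin φ − φ·cos φ) = 51.663548·(0.64115501 − 0.69600240·0.76741139) = 5.529800

x=62.701818 y=5.529800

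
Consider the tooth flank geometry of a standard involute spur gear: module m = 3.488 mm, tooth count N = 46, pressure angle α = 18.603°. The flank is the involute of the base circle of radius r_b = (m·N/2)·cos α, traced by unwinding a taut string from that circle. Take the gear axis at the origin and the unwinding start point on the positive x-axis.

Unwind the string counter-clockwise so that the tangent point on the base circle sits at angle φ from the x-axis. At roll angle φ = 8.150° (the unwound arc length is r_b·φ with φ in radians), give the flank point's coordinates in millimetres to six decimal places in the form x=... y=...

x=76.797746 y=0.072795

pitch radius r_p = m·N/2 = 3.488·46/2 = 80.224000
base radius r_b = r_p·cos α = 80.224000·cos 18.603° = 76.032433
roll angle φ = 8.150° = 0.14224433 rad
x = r_b·(cos φ + φ·sin φ) = 76.032433·(0.98990032 + 0.14224433·0.14176514) = 76.797746
y = r_b·(sin φ − φ·cos φ) = 76.032433·(0.14176514 − 0.14224433·0.98990032) = 0.072795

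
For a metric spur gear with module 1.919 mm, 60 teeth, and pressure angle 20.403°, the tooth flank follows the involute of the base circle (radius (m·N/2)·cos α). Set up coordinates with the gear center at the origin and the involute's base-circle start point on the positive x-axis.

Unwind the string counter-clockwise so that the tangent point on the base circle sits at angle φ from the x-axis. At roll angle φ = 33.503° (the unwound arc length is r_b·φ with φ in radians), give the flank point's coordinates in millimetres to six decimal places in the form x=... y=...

pitch radius r_p = m·N/2 = 1.919·60/2 = 57.570000
base radius r_b = r_p·cos α = 57.570000·cos 20.403° = 53.958273
roll angle φ = 33.503° = 0.58473766 rad
x = r_b·(cos φ + φ·sin φ) = 53.958273·(0.83385692 + 0.58473766·0.55198065) = 62.409261
y = r_b·(sin φ − φ·cos φ) = 53.958273·(0.55198065 − 0.58473766·0.83385692) = 3.474541

x=62.409261 y=3.474541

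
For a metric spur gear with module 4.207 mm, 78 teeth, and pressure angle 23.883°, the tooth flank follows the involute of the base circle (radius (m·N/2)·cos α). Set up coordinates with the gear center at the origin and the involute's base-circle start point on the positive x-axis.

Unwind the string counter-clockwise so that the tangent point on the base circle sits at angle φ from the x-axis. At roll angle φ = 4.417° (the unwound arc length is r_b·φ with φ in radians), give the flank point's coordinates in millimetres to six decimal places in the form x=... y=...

x=150.469244 y=0.022898

pitch radius r_p = m·N/2 = 4.207·78/2 = 164.073000
base radius r_b = r_p·cos α = 164.073000·cos 23.883° = 150.024105
roll angle φ = 4.417° = 0.07709119 rad
x = r_b·(cos φ + φ·sin φ) = 150.024105·(0.99702995 + 0.07709119·0.07701486) = 150.469244
y = r_b·(sin φ − φ·cos φ) = 150.024105·(0.07701486 − 0.07709119·0.99702995) = 0.022898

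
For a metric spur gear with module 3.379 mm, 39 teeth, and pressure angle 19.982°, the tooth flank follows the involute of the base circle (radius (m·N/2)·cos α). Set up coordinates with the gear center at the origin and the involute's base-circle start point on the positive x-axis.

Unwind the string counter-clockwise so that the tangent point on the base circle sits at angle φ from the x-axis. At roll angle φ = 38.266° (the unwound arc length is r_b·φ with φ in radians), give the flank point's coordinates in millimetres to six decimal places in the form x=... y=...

pitch radius r_p = m·N/2 = 3.379·39/2 = 65.890500
base radius r_b = r_p·cos α = 65.890500·cos 19.982° = 61.923893
roll angle φ = 38.266° = 0.66786769 rad
x = r_b·(cos φ + φ·sin φ) = 61.923893·(0.78514402 + 0.66786769·0.61931323) = 74.232092
y = r_b·(sin φ − φ·cos φ) = 61.923893·(0.61931323 − 0.66786769·0.78514402) = 5.879110

x=74.232092 y=5.879110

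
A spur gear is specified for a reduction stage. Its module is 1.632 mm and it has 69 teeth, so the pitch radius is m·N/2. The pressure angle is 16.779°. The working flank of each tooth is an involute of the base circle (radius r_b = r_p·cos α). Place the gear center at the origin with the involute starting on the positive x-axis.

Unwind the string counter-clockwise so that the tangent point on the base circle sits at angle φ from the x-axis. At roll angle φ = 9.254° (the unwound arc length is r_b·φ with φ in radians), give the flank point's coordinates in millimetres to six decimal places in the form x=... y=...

x=54.605417 y=0.075511

pitch radius r_p = m·N/2 = 1.632·69/2 = 56.304000
base radius r_b = r_p·cos α = 56.304000·cos 16.779° = 53.906878
roll angle φ = 9.254° = 0.16151277 rad
x = r_b·(cos φ + φ·sin φ) = 53.906878·(0.98698514 + 0.16151277·0.16081147) = 54.605417
y = r_b·(sin φ − φ·cos φ) = 53.906878·(0.16081147 − 0.16151277·0.98698514) = 0.075511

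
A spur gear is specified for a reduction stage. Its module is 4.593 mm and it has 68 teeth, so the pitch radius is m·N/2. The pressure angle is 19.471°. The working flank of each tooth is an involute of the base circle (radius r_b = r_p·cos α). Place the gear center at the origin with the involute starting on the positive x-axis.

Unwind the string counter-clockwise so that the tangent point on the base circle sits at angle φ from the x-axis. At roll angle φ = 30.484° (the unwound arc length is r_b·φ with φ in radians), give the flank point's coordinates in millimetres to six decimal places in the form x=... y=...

x=166.618053 y=7.184268

pitch radius r_p = m·N/2 = 4.593·68/2 = 156.162000
base radius r_b = r_p·cos α = 156.162000·cos 19.471° = 147.231146
roll angle φ = 30.484° = 0.53204617 rad
x = r_b·(cos φ + φ·sin φ) = 147.231146·(0.86177086 + 0.53204617·0.50729773) = 166.618053
y = r_b·(sin φ − φ·cos φ) = 147.231146·(0.50729773 − 0.53204617·0.86177086) = 7.184268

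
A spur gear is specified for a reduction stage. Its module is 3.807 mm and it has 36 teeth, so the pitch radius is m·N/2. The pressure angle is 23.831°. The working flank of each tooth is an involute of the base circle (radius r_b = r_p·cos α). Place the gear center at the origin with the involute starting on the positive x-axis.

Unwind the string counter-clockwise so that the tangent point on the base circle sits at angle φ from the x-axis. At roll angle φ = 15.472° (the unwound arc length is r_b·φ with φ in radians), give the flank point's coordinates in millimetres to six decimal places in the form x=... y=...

pitch radius r_p = m·N/2 = 3.807·36/2 = 68.526000
base radius r_b = r_p·cos α = 68.526000·cos 23.831° = 62.683555
roll angle φ = 15.472° = 0.27003734 rad
x = r_b·(cos φ + φ·sin φ) = 62.683555·(0.96376094 + 0.27003734·0.26676743) = 64.927507
y = r_b·(sin φ − φ·cos φ) = 62.683555·(0.26676743 − 0.27003734·0.96376094) = 0.408445

x=64.927507 y=0.408445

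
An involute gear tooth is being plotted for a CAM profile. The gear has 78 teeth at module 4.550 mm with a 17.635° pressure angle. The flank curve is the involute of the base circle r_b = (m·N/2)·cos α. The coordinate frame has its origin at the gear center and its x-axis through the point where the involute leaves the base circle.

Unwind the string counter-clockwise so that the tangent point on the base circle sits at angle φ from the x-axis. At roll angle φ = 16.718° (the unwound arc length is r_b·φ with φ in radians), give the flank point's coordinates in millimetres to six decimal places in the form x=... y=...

pitch radius r_p = m·N/2 = 4.550·78/2 = 177.450000
base radius r_b = r_p·cos α = 177.450000·cos 17.635° = 169.110876
roll angle φ = 16.718° = 0.29178414 rad
x = r_b·(cos φ + φ·sin φ) = 169.110876·(0.95773217 + 0.29178414·0.28766141) = 176.157255
y = r_b·(sin φ − φ·cos φ) = 169.110876·(0.28766141 − 0.29178414·0.95773217) = 1.388460

x=176.157255 y=1.388460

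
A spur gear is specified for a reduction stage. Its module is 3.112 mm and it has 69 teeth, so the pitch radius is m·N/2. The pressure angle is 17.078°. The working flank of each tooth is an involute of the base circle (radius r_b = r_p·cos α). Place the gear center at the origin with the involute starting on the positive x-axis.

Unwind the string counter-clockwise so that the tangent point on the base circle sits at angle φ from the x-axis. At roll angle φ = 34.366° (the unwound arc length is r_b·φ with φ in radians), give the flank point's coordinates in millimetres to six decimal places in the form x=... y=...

pitch radius r_p = m·N/2 = 3.112·69/2 = 107.364000
base radius r_b = r_p·cos α = 107.364000·cos 17.078° = 102.629875
roll angle φ = 34.366° = 0.59979985 rad
x = r_b·(cos φ + φ·sin φ) = 102.629875·(0.82544861 + 0.59979985·0.56447727) = 119.463432
y = r_b·(sin φ − φ·cos φ) = 102.629875·(0.56447727 − 0.59979985·0.82544861) = 7.119775

x=119.463432 y=7.119775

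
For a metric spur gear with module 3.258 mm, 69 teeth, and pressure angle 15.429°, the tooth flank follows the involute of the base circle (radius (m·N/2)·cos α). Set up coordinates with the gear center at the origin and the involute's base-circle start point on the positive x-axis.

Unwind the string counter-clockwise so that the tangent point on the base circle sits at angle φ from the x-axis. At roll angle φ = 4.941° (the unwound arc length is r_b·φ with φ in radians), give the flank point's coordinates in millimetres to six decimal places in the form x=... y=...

pitch radius r_p = m·N/2 = 3.258·69/2 = 112.401000
base radius r_b = r_p·cos α = 112.401000·cos 15.429° = 108.350166
roll angle φ = 4.941° = 0.08623672 rad
x = r_b·(cos φ + φ·sin φ) = 108.350166·(0.99628392 + 0.08623672·0.08612987) = 108.752305
y = r_b·(sin φ − φ·cos φ) = 108.350166·(0.08612987 − 0.08623672·0.99628392) = 0.023145

x=108.752305 y=0.023145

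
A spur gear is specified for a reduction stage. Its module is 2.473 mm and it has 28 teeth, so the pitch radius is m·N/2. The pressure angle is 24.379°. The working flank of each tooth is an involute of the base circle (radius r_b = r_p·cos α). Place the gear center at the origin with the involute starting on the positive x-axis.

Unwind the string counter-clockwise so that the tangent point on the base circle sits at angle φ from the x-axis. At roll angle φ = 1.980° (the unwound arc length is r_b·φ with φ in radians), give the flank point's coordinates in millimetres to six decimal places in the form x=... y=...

pitch radius r_p = m·N/2 = 2.473·28/2 = 34.622000
base radius r_b = r_p·cos α = 34.622000·cos 24.379° = 31.534930
roll angle φ = 1.980° = 0.03455752 rad
x = r_b·(cos φ + φ·sin φ) = 31.534930·(0.99940295 + 0.03455752·0.03455064) = 31.553754
y = r_b·(sin φ − φ·cos φ) = 31.534930·(0.03455064 − 0.03455752·0.99940295) = 0.000434

x=31.553754 y=0.000434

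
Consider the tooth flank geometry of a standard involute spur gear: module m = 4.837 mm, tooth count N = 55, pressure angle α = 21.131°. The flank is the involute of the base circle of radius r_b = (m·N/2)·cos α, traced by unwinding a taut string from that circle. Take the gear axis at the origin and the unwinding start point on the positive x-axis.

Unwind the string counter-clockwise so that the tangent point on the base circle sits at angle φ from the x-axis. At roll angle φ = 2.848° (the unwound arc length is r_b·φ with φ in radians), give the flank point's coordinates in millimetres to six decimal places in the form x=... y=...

pitch radius r_p = m·N/2 = 4.837·55/2 = 133.017500
base radius r_b = r_p·cos α = 133.017500·cos 21.131° = 124.073220
roll angle φ = 2.848° = 0.04970698 rad
x = r_b·(cos φ + φ·sin φ) = 124.073220·(0.99876486 + 0.04970698·0.04968651) = 124.226404
y = r_b·(sin φ − φ·cos φ) = 124.073220·(0.04968651 − 0.04970698·0.99876486) = 0.005078

x=124.226404 y=0.005078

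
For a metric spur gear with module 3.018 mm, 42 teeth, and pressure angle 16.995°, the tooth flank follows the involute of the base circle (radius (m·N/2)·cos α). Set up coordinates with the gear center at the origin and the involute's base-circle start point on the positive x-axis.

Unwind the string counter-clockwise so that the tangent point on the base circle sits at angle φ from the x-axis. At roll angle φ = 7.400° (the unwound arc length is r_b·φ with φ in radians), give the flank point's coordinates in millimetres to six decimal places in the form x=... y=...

pitch radius r_p = m·N/2 = 3.018·42/2 = 63.378000
base radius r_b = r_p·cos α = 63.378000·cos 16.995° = 60.610300
roll angle φ = 7.400° = 0.12915436 rad
x = r_b·(cos φ + φ·sin φ) = 60.610300·(0.99167116 + 0.12915436·0.12879560) = 61.113709
y = r_b·(sin φ − φ·cos φ) = 60.610300·(0.12879560 − 0.12915436·0.99167116) = 0.043454

x=61.113709 y=0.043454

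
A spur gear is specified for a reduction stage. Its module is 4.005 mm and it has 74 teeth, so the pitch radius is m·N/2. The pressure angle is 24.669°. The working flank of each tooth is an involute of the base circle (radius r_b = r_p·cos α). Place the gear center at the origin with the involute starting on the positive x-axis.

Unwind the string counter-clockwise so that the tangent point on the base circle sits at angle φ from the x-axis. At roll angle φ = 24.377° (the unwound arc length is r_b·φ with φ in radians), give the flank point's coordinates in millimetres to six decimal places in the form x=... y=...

x=146.302572 y=3.394774

pitch radius r_p = m·N/2 = 4.005·74/2 = 148.185000
base radius r_b = r_p·cos α = 148.185000·cos 24.669° = 134.660767
roll angle φ = 24.377° = 0.42545891 rad
x = r_b·(cos φ + φ·sin φ) = 134.660767·(0.91084942 + 0.42545891·0.41273882) = 146.302572
y = r_b·(sin φ − φ·cos φ) = 134.660767·(0.41273882 − 0.42545891·0.91084942) = 3.394774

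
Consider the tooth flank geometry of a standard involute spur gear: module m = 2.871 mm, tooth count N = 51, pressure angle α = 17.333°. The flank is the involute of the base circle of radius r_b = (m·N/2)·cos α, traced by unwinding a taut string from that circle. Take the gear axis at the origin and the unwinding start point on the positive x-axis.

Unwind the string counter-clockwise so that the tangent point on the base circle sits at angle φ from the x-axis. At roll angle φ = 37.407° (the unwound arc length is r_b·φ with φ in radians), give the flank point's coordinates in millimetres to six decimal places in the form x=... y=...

pitch radius r_p = m·N/2 = 2.871·51/2 = 73.210500
base radius r_b = r_p·cos α = 73.210500·cos 17.333° = 69.885965
roll angle φ = 37.407° = 0.65287531 rad
x = r_b·(cos φ + φ·sin φ) = 69.885965·(0.79434041 + 0.65287531·0.60747289) = 83.230303
y = r_b·(sin φ − φ·cos φ) = 69.885965·(0.60747289 − 0.65287531·0.79434041) = 6.210601

x=83.230303 y=6.210601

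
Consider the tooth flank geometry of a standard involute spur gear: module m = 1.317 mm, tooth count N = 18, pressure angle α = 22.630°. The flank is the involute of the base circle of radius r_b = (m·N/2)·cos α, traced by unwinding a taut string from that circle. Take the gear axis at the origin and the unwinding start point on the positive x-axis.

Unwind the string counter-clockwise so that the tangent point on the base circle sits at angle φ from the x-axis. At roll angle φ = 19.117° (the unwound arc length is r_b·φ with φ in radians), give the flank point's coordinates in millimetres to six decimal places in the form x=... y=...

x=11.532554 y=0.133956

pitch radius r_p = m·N/2 = 1.317·18/2 = 11.853000
base radius r_b = r_p·cos α = 11.853000·cos 22.630° = 10.940424
roll angle φ = 19.117° = 0.33365459 rad
x = r_b·(cos φ + φ·sin φ) = 10.940424·(0.94485178 + 0.33365459·0.32749826) = 11.532554
y = r_b·(sin φ − φ·cos φ) = 10.940424·(0.32749826 − 0.33365459·0.94485178) = 0.133956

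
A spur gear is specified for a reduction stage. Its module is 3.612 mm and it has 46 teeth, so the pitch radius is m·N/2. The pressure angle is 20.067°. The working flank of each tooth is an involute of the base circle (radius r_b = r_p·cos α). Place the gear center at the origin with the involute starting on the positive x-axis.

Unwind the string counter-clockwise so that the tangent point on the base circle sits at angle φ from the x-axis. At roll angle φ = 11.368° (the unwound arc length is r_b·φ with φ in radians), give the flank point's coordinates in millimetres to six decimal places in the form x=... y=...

x=79.553464 y=0.202362

pitch radius r_p = m·N/2 = 3.612·46/2 = 83.076000
base radius r_b = r_p·cos α = 83.076000·cos 20.067° = 78.032625
roll angle φ = 11.368° = 0.19840903 rad
x = r_b·(cos φ + φ·sin φ) = 78.032625·(0.98038141 + 0.19840903·0.19710982) = 79.553464
y = r_b·(sin φ − φ·cos φ) = 78.032625·(0.19710982 − 0.19840903·0.98038141) = 0.202362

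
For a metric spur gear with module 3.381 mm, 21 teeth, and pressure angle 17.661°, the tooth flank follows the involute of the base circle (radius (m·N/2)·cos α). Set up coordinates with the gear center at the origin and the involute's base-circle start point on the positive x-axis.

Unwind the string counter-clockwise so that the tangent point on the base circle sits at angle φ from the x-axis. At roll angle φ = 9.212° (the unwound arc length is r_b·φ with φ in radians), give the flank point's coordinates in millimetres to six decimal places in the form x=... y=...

pitch radius r_p = m·N/2 = 3.381·21/2 = 35.500500
base radius r_b = r_p·cos α = 35.500500·cos 17.661° = 33.827298
roll angle φ = 9.212° = 0.16077973 rad
x = r_b·(cos φ + φ·sin φ) = 33.827298·(0.98710276 + 0.16077973·0.16008793) = 34.261696
y = r_b·(sin φ − φ·cos φ) = 33.827298·(0.16008793 − 0.16077973·0.98710276) = 0.046743

x=34.261696 y=0.046743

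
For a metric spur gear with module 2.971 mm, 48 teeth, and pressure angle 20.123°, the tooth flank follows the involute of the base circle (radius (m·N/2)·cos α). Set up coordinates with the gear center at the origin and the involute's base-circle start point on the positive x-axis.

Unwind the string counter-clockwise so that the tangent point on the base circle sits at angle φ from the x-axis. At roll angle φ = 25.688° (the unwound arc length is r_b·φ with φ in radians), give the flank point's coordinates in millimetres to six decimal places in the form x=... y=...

x=73.345857 y=1.971088

pitch radius r_p = m·N/2 = 2.971·48/2 = 71.304000
base radius r_b = r_p·cos α = 71.304000·cos 20.123° = 66.951334
roll angle φ = 25.688° = 0.44834018 rad
x = r_b·(cos φ + φ·sin φ) = 66.951334·(0.90116783 + 0.44834018·0.43347035) = 73.345857
y = r_b·(sin φ − φ·cos φ) = 66.951334·(0.43347035 − 0.44834018·0.90116783) = 1.971088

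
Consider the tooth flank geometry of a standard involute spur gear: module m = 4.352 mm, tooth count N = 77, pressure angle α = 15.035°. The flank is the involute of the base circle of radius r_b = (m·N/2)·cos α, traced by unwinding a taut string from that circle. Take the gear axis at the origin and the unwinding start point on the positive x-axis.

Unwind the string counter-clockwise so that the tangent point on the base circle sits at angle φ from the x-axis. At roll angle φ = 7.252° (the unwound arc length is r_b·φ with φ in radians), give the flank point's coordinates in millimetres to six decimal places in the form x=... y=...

x=163.107268 y=0.109197

pitch radius r_p = m·N/2 = 4.352·77/2 = 167.552000
base radius r_b = r_p·cos α = 167.552000·cos 15.035° = 161.816283
roll angle φ = 7.252° = 0.12657128 rad
x = r_b·(cos φ + φ·sin φ) = 161.816283·(0.99200054 + 0.12657128·0.12623360) = 163.107268
y = r_b·(sin φ − φ·cos φ) = 161.816283·(0.12623360 − 0.12657128·0.99200054) = 0.109197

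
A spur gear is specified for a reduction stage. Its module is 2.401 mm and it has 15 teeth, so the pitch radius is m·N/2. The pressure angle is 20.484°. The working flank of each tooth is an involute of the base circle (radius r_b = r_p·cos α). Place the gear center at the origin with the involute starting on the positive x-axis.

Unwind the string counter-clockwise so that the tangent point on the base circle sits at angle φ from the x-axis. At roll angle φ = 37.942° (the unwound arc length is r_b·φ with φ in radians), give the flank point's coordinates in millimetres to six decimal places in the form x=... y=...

pitch radius r_p = m·N/2 = 2.401·15/2 = 18.007500
base radius r_b = r_p·cos α = 18.007500·cos 20.484° = 16.868885
roll angle φ = 37.942° = 0.66221282 rad
x = r_b·(cos φ + φ·sin φ) = 16.868885·(0.78863358 + 0.66221282·0.61486346) = 20.171881
y = r_b·(sin φ − φ·cos φ) = 16.868885·(0.61486346 − 0.66221282·0.78863358) = 1.562399

x=20.171881 y=1.562399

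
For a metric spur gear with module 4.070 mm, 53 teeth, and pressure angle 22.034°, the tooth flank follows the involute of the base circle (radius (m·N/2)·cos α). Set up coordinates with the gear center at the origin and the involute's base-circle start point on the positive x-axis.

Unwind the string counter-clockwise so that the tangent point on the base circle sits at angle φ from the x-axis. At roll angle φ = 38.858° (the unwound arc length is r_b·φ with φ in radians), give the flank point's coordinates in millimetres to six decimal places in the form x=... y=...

pitch radius r_p = m·N/2 = 4.070·53/2 = 107.855000
base radius r_b = r_p·cos α = 107.855000·cos 22.034° = 99.977421
roll angle φ = 38.858° = 0.67820004 rad
x = r_b·(cos φ + φ·sin φ) = 99.977421·(0.77870326 + 0.67820004·0.62739241) = 120.392892
y = r_b·(sin φ − φ·cos φ) = 99.977421·(0.62739241 − 0.67820004·0.77870326) = 9.925341

x=120.392892 y=9.925341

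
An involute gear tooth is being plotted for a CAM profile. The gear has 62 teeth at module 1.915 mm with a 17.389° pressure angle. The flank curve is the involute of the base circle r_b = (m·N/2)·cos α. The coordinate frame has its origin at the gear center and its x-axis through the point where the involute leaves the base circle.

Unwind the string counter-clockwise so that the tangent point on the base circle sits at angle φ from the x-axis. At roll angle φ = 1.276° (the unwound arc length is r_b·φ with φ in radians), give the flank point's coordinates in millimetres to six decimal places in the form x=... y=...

x=56.665931 y=0.000209

pitch radius r_p = m·N/2 = 1.915·62/2 = 59.365000
base radius r_b = r_p·cos α = 59.365000·cos 17.389° = 56.651884
roll angle φ = 1.276° = 0.02227040 rad
x = r_b·(cos φ + φ·sin φ) = 56.651884·(0.99975202 + 0.02227040·0.02226856) = 56.665931
y = r_b·(sin φ − φ·cos φ) = 56.651884·(0.02226856 − 0.02227040·0.99975202) = 0.000209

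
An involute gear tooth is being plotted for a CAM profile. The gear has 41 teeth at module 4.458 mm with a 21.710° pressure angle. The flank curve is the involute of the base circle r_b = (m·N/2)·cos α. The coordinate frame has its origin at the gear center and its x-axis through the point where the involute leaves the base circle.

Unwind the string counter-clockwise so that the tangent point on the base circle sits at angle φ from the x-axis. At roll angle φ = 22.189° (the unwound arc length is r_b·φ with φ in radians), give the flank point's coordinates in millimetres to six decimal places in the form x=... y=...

pitch radius r_p = m·N/2 = 4.458·41/2 = 91.389000
base radius r_b = r_p·cos α = 91.389000·cos 21.710° = 84.906598
roll angle φ = 22.189° = 0.38727111 rad
x = r_b·(cos φ + φ·sin φ) = 84.906598·(0.92594311 + 0.38727111·0.37766303) = 91.036946
y = r_b·(sin φ − φ·cos φ) = 84.906598·(0.37766303 − 0.38727111·0.92594311) = 1.619340

x=91.036946 y=1.619340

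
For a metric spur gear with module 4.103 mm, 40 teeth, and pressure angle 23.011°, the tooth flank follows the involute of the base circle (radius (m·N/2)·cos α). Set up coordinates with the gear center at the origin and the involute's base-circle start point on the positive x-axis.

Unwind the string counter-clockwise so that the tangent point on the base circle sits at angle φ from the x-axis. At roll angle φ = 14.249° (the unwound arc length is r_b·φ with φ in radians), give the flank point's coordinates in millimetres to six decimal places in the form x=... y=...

pitch radius r_p = m·N/2 = 4.103·40/2 = 82.060000
base radius r_b = r_p·cos α = 82.060000·cos 23.011° = 75.530471
roll angle φ = 14.249° = 0.24869197 rad
x = r_b·(cos φ + φ·sin φ) = 75.530471·(0.96923521 + 0.24869197·0.24613638) = 77.830173
y = r_b·(sin φ − φ·cos φ) = 75.530471·(0.24613638 − 0.24869197·0.96923521) = 0.384856

x=77.830173 y=0.384856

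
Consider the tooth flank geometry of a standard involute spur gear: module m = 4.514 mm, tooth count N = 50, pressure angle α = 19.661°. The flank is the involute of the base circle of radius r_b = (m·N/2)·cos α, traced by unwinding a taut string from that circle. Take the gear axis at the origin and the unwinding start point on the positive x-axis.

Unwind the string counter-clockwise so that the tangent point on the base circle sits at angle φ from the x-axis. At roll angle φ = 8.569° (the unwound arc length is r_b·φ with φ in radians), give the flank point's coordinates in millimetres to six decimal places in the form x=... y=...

pitch radius r_p = m·N/2 = 4.514·50/2 = 112.850000
base radius r_b = r_p·cos α = 112.850000·cos 19.661° = 106.270820
roll angle φ = 8.569° = 0.14955726 rad
x = r_b·(cos φ + φ·sin φ) = 106.270820·(0.98883714 + 0.14955726·0.14900035) = 107.452682
y = r_b·(sin φ − φ·cos φ) = 106.270820·(0.14900035 − 0.14955726·0.98883714) = 0.118234

x=107.452682 y=0.118234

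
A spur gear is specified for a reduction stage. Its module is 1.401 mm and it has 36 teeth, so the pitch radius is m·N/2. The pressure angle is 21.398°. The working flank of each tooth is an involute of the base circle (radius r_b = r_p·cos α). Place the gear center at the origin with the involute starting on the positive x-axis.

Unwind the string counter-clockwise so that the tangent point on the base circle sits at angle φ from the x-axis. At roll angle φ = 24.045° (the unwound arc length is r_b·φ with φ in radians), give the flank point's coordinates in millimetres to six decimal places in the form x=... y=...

pitch radius r_p = m·N/2 = 1.401·36/2 = 25.218000
base radius r_b = r_p·cos α = 25.218000·cos 21.398° = 23.479687
roll angle φ = 24.045° = 0.41966442 rad
x = r_b·(cos φ + φ·sin φ) = 23.479687·(0.91322573 + 0.41966442·0.40745401) = 25.457138
y = r_b·(sin φ − φ·cos φ) = 23.479687·(0.40745401 − 0.41966442·0.91322573) = 0.568342

x=25.457138 y=0.568342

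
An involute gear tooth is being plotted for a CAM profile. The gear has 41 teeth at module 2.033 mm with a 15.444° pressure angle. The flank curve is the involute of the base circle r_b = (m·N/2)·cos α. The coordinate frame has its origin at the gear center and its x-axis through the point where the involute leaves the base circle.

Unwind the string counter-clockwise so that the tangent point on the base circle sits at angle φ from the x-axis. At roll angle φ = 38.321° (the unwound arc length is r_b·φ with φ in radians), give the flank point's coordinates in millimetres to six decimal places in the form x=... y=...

x=48.176481 y=3.829900

pitch radius r_p = m·N/2 = 2.033·41/2 = 41.676500
base radius r_b = r_p·cos α = 41.676500·cos 15.444° = 40.171611
roll angle φ = 38.321° = 0.66882762 rad
x = r_b·(cos φ + φ·sin φ) = 40.171611·(0.78454916 + 0.66882762·0.62006663) = 48.176481
y = r_b·(sin φ − φ·cos φ) = 40.171611·(0.62006663 − 0.66882762·0.78454916) = 3.829900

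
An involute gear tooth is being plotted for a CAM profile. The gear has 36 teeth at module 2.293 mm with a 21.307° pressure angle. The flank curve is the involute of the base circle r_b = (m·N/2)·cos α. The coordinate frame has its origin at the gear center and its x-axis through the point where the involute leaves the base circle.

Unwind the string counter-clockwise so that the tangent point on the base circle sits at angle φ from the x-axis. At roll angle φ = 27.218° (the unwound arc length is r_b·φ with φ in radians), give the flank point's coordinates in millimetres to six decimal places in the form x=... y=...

x=42.549819 y=1.343306

pitch radius r_p = m·N/2 = 2.293·36/2 = 41.274000
base radius r_b = r_p·cos α = 41.274000·cos 21.307° = 38.452792
roll angle φ = 27.218° = 0.47504372 rad
x = r_b·(cos φ + φ·sin φ) = 38.452792·(0.88927273 + 0.47504372·0.45737732) = 42.549819
y = r_b·(sin φ − φ·cos φ) = 38.452792·(0.45737732 − 0.47504372·0.88927273) = 1.343306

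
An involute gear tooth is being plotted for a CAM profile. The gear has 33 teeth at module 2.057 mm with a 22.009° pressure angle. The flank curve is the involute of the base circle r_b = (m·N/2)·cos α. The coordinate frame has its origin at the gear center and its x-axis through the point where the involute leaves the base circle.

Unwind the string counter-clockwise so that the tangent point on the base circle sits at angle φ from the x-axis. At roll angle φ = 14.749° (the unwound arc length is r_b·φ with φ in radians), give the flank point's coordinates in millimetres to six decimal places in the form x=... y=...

pitch radius r_p = m·N/2 = 2.057·33/2 = 33.940500
base radius r_b = r_p·cos α = 33.940500·cos 22.009° = 31.467086
roll angle φ = 14.749° = 0.25741861 rad
x = r_b·(cos φ + φ·sin φ) = 31.467086·(0.96705038 + 0.25741861·0.25458507) = 32.492451
y = r_b·(sin φ − φ·cos φ) = 31.467086·(0.25458507 − 0.25741861·0.96705038) = 0.177736

x=32.492451 y=0.177736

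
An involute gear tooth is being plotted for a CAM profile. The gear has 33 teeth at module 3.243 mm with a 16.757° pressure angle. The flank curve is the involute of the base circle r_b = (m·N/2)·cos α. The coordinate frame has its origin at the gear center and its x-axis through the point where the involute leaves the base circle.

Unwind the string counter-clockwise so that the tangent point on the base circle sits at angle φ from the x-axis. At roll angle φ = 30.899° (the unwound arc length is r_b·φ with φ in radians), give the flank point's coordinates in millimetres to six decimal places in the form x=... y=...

x=58.154984 y=2.601636

pitch radius r_p = m·N/2 = 3.243·33/2 = 53.509500
base radius r_b = r_p·cos α = 53.509500·cos 16.757° = 51.237280
roll angle φ = 30.899° = 0.53928929 rad
x = r_b·(cos φ + φ·sin φ) = 51.237280·(0.85807387 + 0.53928929·0.51352628) = 58.154984
y = r_b·(sin φ − φ·cos φ) = 51.237280·(0.51352628 − 0.53928929·0.85807387) = 2.601636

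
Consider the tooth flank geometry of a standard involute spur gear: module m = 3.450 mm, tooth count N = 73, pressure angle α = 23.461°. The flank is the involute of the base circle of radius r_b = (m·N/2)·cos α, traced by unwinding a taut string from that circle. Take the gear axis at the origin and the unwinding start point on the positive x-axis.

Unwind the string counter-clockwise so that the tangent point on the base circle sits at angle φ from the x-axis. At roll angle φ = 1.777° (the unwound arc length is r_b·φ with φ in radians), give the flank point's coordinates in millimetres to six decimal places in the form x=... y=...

pitch radius r_p = m·N/2 = 3.450·73/2 = 125.925000
base radius r_b = r_p·cos α = 125.925000·cos 23.461° = 115.514942
roll angle φ = 1.777° = 0.03101450 rad
x = r_b·(cos φ + φ·sin φ) = 115.514942·(0.99951909 + 0.03101450·0.03100953) = 115.570485
y = r_b·(sin φ − φ·cos φ) = 115.514942·(0.03100953 − 0.03101450·0.99951909) = 0.001149

x=115.570485 y=0.001149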